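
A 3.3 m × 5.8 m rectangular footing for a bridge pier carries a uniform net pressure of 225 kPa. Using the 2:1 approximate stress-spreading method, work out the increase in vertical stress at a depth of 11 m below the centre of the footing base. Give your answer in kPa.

Δσ_z ≈ 17.9 kPa

By the 2:1 method the load spreads at 1 horizontal : 2 vertical, so at depth z the loaded area has grown by z in each plan dimension:
Δσ = qBL/((B+z)(L+z)) = 225×3.3×5.8/((3.3+11)(5.8+11)) = 17.926 kPa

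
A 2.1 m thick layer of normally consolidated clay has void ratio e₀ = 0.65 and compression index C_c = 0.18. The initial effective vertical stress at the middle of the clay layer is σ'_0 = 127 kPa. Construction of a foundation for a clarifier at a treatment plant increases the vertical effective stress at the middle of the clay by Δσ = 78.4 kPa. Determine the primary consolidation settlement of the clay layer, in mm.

Final effective stress: σ'_f = σ'_0 + Δσ = 127 + 78.4 = 205.4 kPa.
Normally consolidated clay, so the full stress increment lies on the virgin compression line:
S_c = C_c·H/(1+e₀)·log₁₀(σ'_f/σ'_0) = 0.18×2.1/(1+0.65)×log₁₀(205.4/127)
    = 0.22909 × 0.2088 = 0.04783 m

S_c ≈ 47.8 mm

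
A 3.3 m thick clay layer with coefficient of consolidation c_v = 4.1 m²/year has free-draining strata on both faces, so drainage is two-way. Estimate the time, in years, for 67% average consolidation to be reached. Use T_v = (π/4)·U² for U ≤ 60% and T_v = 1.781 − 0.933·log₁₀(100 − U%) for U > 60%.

t ≈ 0.242 years

Drainage path length: H_d = H/2 = 1.65 m (double drainage).
U > 60%: T_v = 1.781 − 0.933·log₁₀(100 − 67) = 0.36423.
t = T_v·H_d²/c_v = 0.36423×1.65²/4.1 = 0.2419 years.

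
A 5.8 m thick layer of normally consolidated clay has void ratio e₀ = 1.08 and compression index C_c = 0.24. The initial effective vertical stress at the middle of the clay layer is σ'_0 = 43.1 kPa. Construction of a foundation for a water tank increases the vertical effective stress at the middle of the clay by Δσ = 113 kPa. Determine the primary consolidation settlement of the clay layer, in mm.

Final effective stress: σ'_f = σ'_0 + Δσ = 43.1 + 113 = 156.1 kPa.
Normally consolidated clay, so the full stress increment lies on the virgin compression line:
S_c = C_c·H/(1+e₀)·log₁₀(σ'_f/σ'_0) = 0.24×5.8/(1+1.08)×log₁₀(156.1/43.1)
    = 0.66923 × 0.55893 = 0.3741 m

S_c ≈ 374 mm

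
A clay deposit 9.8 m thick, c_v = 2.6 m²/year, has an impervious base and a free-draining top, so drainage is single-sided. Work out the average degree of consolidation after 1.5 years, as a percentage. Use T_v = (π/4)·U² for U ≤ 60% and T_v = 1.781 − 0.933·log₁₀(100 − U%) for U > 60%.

U ≈ 22.7 %

Drainage path length: H_d = H = 9.8 m (single drainage).
T_v = c_v·t/H_d² = 2.6×1.5/9.8² = 0.040608.
T_v = 0.040608 corresponds to the U ≤ 60% branch:
U = √(4T_v/π) = 0.2274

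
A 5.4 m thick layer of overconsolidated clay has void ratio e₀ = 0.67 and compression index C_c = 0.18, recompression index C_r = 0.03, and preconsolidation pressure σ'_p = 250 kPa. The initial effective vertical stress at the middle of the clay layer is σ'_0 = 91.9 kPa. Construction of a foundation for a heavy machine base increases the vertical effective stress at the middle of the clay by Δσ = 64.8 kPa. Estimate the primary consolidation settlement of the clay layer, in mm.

S_c ≈ 22.5 mm

Final effective stress: σ'_f = 91.9 + 64.8 = 156.7 kPa.
σ'_f = 156.7 ≤ σ'_p = 250 kPa, so the clay remains overconsolidated and only the recompression index applies:
S_c = C_r·H/(1+e₀)·log₁₀(σ'_f/σ'_0) = 0.03×5.4/1.67×log₁₀(156.7/91.9)
    = 0.097005 × 0.23175 = 0.02248 m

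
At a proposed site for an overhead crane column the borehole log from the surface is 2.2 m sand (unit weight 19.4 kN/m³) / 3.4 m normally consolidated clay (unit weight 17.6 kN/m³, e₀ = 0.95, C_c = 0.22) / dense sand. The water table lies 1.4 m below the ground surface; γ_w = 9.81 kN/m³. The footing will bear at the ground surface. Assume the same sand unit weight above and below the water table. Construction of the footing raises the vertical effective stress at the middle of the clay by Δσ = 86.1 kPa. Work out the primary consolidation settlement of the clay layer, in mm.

S_c ≈ 171 mm

Mid-depth of clay below the ground surface: z = 2.2 + 3.4/2 = 3.9 m.
Total vertical stress at mid-clay: σ_v = 19.4×2.2 + 17.6×1.7 = 72.6 kPa.
Pore pressure: u = 9.81×(3.9 − 1.4) = 24.525 kPa.
Initial effective stress: σ'_0 = σ_v − u = 72.6 − 24.525 = 48.075 kPa.
Final effective stress: σ'_f = σ'_0 + Δσ = 48.075 + 86.1 = 134.18 kPa.
Normally consolidated clay, so the full stress increment lies on the virgin compression line:
S_c = C_c·H/(1+e₀)·log₁₀(σ'_f/σ'_0) = 0.22×3.4/(1+0.95)×log₁₀(134.18/48.075)
    = 0.38359 × 0.44577 = 0.171 m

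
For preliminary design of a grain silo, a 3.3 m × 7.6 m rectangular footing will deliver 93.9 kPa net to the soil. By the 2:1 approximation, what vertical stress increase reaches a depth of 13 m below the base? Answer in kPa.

By the 2:1 method the load spreads at 1 horizontal : 2 vertical, so at depth z the loaded area has grown by z in each plan dimension:
Δσ = qBL/((B+z)(L+z)) = 93.9×3.3×7.6/((3.3+13)(7.6+13)) = 7.0136 kPa

Δσ_z ≈ 7.01 kPa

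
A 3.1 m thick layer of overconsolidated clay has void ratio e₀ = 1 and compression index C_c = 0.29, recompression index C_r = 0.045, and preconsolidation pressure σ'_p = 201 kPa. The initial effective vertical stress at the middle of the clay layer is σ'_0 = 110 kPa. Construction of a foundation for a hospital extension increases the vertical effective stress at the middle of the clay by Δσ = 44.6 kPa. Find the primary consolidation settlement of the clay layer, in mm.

S_c ≈ 10.3 mm

Final effective stress: σ'_f = 110 + 44.6 = 154.6 kPa.
σ'_f = 154.6 ≤ σ'_p = 201 kPa, so the clay remains overconsolidated and only the recompression index applies:
S_c = C_r·H/(1+e₀)·log₁₀(σ'_f/σ'_0) = 0.045×3.1/2×log₁₀(154.6/110)
    = 0.06975 × 0.14782 = 0.01031 m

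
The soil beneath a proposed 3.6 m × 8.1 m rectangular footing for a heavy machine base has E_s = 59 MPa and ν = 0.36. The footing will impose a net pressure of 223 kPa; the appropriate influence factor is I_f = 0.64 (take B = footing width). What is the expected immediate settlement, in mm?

Immediate (elastic) settlement: S_e = q·B·(1−ν²)/E_s · I_f.
E_s = 59 MPa = 59000 kPa.
S_e = 223 × 3.6 × (1 − 0.36²) / 59000 × 0.64
    = 223 × 3.6 × 0.8704 / 59000 × 0.64
    = 0.00758 m = 7.58 mm

S_e ≈ 7.58 mm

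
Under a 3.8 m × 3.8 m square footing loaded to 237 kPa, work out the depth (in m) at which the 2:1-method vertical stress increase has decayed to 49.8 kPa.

2:1 spreading — at depth z the loaded area has grown by z in each plan dimension:
qB²/(B+z)² = Δσ_z ⇒ z = B(√(q/Δσ_z) − 1) = 3.8×(√(237/49.8) − 1) = 4.49 m

z ≈ 4.49 m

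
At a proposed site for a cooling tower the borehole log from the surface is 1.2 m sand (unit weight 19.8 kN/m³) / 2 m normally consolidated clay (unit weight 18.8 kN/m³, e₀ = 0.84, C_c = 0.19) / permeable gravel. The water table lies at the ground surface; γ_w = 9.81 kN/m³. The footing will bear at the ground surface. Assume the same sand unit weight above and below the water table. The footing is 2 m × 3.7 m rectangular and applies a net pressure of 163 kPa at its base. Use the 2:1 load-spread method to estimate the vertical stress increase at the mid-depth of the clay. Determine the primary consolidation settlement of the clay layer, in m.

S_c ≈ 0.108 m

Mid-depth of clay below the ground surface: z = 1.2 + 2/2 = 2.2 m.
Total vertical stress at mid-clay: σ_v = 19.8×1.2 + 18.8×1 = 42.56 kPa.
Pore pressure: u = 9.81×(2.2 − 0) = 21.582 kPa.
Initial effective stress: σ'_0 = σ_v − u = 42.56 − 21.582 = 20.978 kPa.
Stress increase at mid-clay by the 2:1 spreading method:
Δσ = qBL/((B+z)(L+z)) = 163×2×3.7/((2+2.2)(3.7+2.2)) = 48.676 kPa
Final effective stress: σ'_f = σ'_0 + Δσ = 20.978 + 48.676 = 69.654 kPa.
Normally consolidated clay, so the full stress increment lies on the virgin compression line:
S_c = C_c·H/(1+e₀)·log₁₀(σ'_f/σ'_0) = 0.19×2/(1+0.84)×log₁₀(69.654/20.978)
    = 0.20652 × 0.52118 = 0.1076 m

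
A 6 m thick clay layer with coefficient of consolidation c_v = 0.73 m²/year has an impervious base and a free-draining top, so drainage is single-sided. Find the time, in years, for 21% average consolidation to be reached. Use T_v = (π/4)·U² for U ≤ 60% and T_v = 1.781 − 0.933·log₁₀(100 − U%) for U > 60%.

Drainage path length: H_d = H = 6 m (single drainage).
U ≤ 60%: T_v = (π/4)·U² = (π/4)×0.21² = 0.034636.
t = T_v·H_d²/c_v = 0.034636×6²/0.73 = 1.708 years.

t ≈ 1.71 years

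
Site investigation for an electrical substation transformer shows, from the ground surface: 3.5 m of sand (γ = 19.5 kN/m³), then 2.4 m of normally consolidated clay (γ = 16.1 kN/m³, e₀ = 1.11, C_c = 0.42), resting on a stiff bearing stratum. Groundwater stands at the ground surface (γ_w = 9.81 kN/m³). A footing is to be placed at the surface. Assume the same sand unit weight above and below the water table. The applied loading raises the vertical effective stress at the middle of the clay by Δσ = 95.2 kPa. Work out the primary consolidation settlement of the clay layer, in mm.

S_c ≈ 247 mm

Mid-depth of clay below the ground surface: z = 3.5 + 2.4/2 = 4.7 m.
Total vertical stress at mid-clay: σ_v = 19.5×3.5 + 16.1×1.2 = 87.57 kPa.
Pore pressure: u = 9.81×(4.7 − 0) = 46.107 kPa.
Initial effective stress: σ'_0 = σ_v − u = 87.57 − 46.107 = 41.463 kPa.
Final effective stress: σ'_f = σ'_0 + Δσ = 41.463 + 95.2 = 136.66 kPa.
Normally consolidated clay, so the full stress increment lies on the virgin compression line:
S_c = C_c·H/(1+e₀)·log₁₀(σ'_f/σ'_0) = 0.42×2.4/(1+1.11)×log₁₀(136.66/41.463)
    = 0.47773 × 0.51798 = 0.2475 m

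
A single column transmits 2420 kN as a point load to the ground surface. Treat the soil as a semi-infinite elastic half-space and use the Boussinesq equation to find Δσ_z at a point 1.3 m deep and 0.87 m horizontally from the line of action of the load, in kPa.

Δσ_z ≈ 271 kPa

Boussinesq vertical stress below a point load on an elastic half-space:
Δσ_z = 3P/(2πz²) · [1 + (r/z)²]^(−5/2)
r/z = 0.87/1.3 = 0.66923; [1+(r/z)²]^(−5/2) = 0.39644.
Δσ_z = 3×2420/(2π×1.3²) × 0.39644 = 683.71 × 0.39644 = 271 kPa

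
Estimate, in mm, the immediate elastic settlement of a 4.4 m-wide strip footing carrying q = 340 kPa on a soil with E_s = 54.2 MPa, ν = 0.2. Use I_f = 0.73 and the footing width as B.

S_e ≈ 19.3 mm

Immediate (elastic) settlement: S_e = q·B·(1−ν²)/E_s · I_f.
E_s = 54.2 MPa = 54200 kPa.
S_e = 340 × 4.4 × (1 − 0.2²) / 54200 × 0.73
    = 340 × 4.4 × 0.96 / 54200 × 0.73
    = 0.01934 m = 19.34 mm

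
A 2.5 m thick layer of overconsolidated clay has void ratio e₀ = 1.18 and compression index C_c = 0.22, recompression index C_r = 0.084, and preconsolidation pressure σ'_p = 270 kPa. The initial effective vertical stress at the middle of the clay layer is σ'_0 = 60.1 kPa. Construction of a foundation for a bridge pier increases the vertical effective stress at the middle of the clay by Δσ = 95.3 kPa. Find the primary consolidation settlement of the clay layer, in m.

S_c ≈ 0.0397 m

Final effective stress: σ'_f = 60.1 + 95.3 = 155.4 kPa.
σ'_f = 155.4 ≤ σ'_p = 270 kPa, so the clay remains overconsolidated and only the recompression index applies:
S_c = C_r·H/(1+e₀)·log₁₀(σ'_f/σ'_0) = 0.084×2.5/2.18×log₁₀(155.4/60.1)
    = 0.096331 × 0.41258 = 0.03974 m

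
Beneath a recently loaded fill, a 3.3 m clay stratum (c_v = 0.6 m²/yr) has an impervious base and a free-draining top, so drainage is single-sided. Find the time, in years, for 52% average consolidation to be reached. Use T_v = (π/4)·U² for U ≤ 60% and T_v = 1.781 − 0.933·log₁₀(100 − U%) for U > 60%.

Drainage path length: H_d = H = 3.3 m (single drainage).
U ≤ 60%: T_v = (π/4)·U² = (π/4)×0.52² = 0.21237.
t = T_v·H_d²/c_v = 0.21237×3.3²/0.6 = 3.855 years.

t ≈ 3.85 years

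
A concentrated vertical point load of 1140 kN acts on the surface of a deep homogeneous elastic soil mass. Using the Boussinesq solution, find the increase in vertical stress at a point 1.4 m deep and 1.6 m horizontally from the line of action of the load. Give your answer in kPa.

Boussinesq vertical stress below a point load on an elastic half-space:
Δσ_z = 3P/(2πz²) · [1 + (r/z)²]^(−5/2)
r/z = 1.6/1.4 = 1.1429; [1+(r/z)²]^(−5/2) = 0.12382.
Δσ_z = 3×1140/(2π×1.4²) × 0.12382 = 277.71 × 0.12382 = 34.39 kPa

Δσ_z ≈ 34.4 kPa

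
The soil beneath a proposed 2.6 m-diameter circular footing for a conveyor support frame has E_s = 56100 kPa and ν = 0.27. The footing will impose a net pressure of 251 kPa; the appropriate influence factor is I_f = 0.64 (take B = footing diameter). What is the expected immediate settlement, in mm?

S_e ≈ 6.9 mm

Immediate (elastic) settlement: S_e = q·B·(1−ν²)/E_s · I_f.
S_e = 251 × 2.6 × (1 − 0.27²) / 56100 × 0.64
    = 251 × 2.6 × 0.9271 / 56100 × 0.64
    = 0.006902 m = 6.902 mm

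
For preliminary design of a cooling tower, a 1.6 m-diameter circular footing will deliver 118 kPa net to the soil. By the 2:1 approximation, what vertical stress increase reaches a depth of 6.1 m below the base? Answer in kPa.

By the 2:1 method the load spreads at 1 horizontal : 2 vertical, so at depth z the loaded area has grown by z in each plan dimension:
Δσ ≈ qD²/(D+z)² = 118×1.6²/(1.6+6.1)² = 5.095 kPa

Δσ_z ≈ 5.09 kPa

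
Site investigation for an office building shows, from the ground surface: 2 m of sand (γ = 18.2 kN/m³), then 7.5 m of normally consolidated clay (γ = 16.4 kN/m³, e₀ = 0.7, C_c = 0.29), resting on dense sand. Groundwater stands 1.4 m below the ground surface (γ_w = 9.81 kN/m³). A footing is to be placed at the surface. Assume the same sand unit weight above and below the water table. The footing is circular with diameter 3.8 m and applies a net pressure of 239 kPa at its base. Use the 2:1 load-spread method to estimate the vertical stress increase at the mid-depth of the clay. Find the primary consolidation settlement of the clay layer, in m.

Mid-depth of clay below the ground surface: z = 2 + 7.5/2 = 5.75 m.
Total vertical stress at mid-clay: σ_v = 18.2×2 + 16.4×3.75 = 97.9 kPa.
Pore pressure: u = 9.81×(5.75 − 1.4) = 42.673 kPa.
Initial effective stress: σ'_0 = σ_v − u = 97.9 − 42.673 = 55.227 kPa.
Stress increase at mid-clay by the 2:1 spreading method:
Δσ ≈ qD²/(D+z)² = 239×3.8²/(3.8+5.75)² = 37.841 kPa
Final effective stress: σ'_f = σ'_0 + Δσ = 55.227 + 37.841 = 93.068 kPa.
Normally consolidated clay, so the full stress increment lies on the virgin compression line:
S_c = C_c·H/(1+e₀)·log₁₀(σ'_f/σ'_0) = 0.29×7.5/(1+0.7)×log₁₀(93.068/55.227)
    = 1.2794 × 0.22665 = 0.29 m

S_c ≈ 0.29 m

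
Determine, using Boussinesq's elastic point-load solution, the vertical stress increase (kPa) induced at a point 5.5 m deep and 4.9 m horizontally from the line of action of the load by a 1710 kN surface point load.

Δσ_z ≈ 6.26 kPa

Boussinesq vertical stress below a point load on an elastic half-space:
Δσ_z = 3P/(2πz²) · [1 + (r/z)²]^(−5/2)
r/z = 4.9/5.5 = 0.89091; [1+(r/z)²]^(−5/2) = 0.23207.
Δσ_z = 3×1710/(2π×5.5²) × 0.23207 = 26.991 × 0.23207 = 6.264 kPa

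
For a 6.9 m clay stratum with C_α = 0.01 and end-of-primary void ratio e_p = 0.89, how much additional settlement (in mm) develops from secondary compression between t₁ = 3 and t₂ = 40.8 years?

Secondary compression: S_s = C_α·H/(1+e_p)·log₁₀(t₂/t₁)
S_s = 0.01×6.9/(1+0.89)×log₁₀(40.8/3)
    = 0.03651 × 1.134 = 0.04138 m

S_s ≈ 41.4 mm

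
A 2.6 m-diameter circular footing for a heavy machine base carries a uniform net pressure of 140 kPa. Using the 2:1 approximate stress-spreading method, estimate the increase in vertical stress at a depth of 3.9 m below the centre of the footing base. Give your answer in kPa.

Δσ_z ≈ 22.4 kPa

By the 2:1 method the load spreads at 1 horizontal : 2 vertical, so at depth z the loaded area has grown by z in each plan dimension:
Δσ ≈ qD²/(D+z)² = 140×2.6²/(2.6+3.9)² = 22.4 kPa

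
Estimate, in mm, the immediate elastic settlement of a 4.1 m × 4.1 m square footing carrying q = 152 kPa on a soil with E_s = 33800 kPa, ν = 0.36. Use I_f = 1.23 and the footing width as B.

S_e ≈ 19.7 mm

Immediate (elastic) settlement: S_e = q·B·(1−ν²)/E_s · I_f.
S_e = 152 × 4.1 × (1 − 0.36²) / 33800 × 1.23
    = 152 × 4.1 × 0.8704 / 33800 × 1.23
    = 0.01974 m = 19.74 mm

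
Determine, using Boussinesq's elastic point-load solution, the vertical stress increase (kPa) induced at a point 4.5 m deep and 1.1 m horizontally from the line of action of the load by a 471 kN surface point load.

Boussinesq vertical stress below a point load on an elastic half-space:
Δσ_z = 3P/(2πz²) · [1 + (r/z)²]^(−5/2)
r/z = 1.1/4.5 = 0.24444; [1+(r/z)²]^(−5/2) = 0.86494.
Δσ_z = 3×471/(2π×4.5²) × 0.86494 = 11.105 × 0.86494 = 9.605 kPa

Δσ_z ≈ 9.61 kPa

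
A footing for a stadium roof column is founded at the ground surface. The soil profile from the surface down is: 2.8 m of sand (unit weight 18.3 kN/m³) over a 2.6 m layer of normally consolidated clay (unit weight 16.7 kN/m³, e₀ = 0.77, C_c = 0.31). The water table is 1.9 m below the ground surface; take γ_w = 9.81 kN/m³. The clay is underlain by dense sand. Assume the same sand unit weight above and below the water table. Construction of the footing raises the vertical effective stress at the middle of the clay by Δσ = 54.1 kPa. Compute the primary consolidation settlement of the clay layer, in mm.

S_c ≈ 142 mm

Mid-depth of clay below the ground surface: z = 2.8 + 2.6/2 = 4.1 m.
Total vertical stress at mid-clay: σ_v = 18.3×2.8 + 16.7×1.3 = 72.95 kPa.
Pore pressure: u = 9.81×(4.1 − 1.9) = 21.582 kPa.
Initial effective stress: σ'_0 = σ_v − u = 72.95 − 21.582 = 51.368 kPa.
Final effective stress: σ'_f = σ'_0 + Δσ = 51.368 + 54.1 = 105.47 kPa.
Normally consolidated clay, so the full stress increment lies on the virgin compression line:
S_c = C_c·H/(1+e₀)·log₁₀(σ'_f/σ'_0) = 0.31×2.6/(1+0.77)×log₁₀(105.47/51.368)
    = 0.45537 × 0.31244 = 0.1423 m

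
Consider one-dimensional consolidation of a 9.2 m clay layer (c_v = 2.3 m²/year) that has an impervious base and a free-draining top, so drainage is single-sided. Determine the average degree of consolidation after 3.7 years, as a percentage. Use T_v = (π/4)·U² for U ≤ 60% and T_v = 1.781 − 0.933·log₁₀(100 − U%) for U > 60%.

U ≈ 35.8 %

Drainage path length: H_d = H = 9.2 m (single drainage).
T_v = c_v·t/H_d² = 2.3×3.7/9.2² = 0.10054.
T_v = 0.10054 corresponds to the U ≤ 60% branch:
U = √(4T_v/π) = 0.3578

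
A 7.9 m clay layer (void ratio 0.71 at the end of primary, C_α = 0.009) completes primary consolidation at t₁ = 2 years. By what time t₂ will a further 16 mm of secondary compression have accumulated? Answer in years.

t₂ ≈ 4.85 years

S_s = C_α·H/(1+e_p)·log₁₀(t₂/t₁) ⇒ log₁₀(t₂/t₁) = S_s·(1+e_p)/(C_α·H).
log₁₀(t₂/t₁) = 0.016 × (1+0.71) / (0.009×7.9) = 0.3848
t₂ = t₁ × 10^0.3848 = 2 × 2.426 = 4.851 years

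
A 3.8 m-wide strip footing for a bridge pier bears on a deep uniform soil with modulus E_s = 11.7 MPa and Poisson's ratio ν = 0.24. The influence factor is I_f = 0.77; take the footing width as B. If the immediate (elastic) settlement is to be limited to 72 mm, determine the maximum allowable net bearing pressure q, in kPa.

E_s = 11.7 MPa = 11700 kPa.
S_e = q·B·(1−ν²)/E_s · I_f  ⇒  q = S_e·E_s / (B·(1−ν²)·I_f).
q = 0.072 × 11700 / (3.8 × 0.9424 × 0.77) = 305.5 kPa

q ≈ 305 kPa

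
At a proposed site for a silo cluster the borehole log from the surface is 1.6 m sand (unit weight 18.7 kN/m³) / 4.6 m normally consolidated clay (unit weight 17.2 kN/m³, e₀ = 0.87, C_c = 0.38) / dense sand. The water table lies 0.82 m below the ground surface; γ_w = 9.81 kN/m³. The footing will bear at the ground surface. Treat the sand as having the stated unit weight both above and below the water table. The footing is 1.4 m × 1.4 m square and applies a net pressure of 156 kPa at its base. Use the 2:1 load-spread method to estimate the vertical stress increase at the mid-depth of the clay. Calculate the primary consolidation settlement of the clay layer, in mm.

S_c ≈ 99.3 mm

Mid-depth of clay below the ground surface: z = 1.6 + 4.6/2 = 3.9 m.
Total vertical stress at mid-clay: σ_v = 18.7×1.6 + 17.2×2.3 = 69.48 kPa.
Pore pressure: u = 9.81×(3.9 − 0.82) = 30.215 kPa.
Initial effective stress: σ'_0 = σ_v − u = 69.48 − 30.215 = 39.265 kPa.
Stress increase at mid-clay by the 2:1 spreading method:
Δσ = qBL/((B+z)(L+z)) = 156×1.4×1.4/((1.4+3.9)(1.4+3.9)) = 10.885 kPa
Final effective stress: σ'_f = σ'_0 + Δσ = 39.265 + 10.885 = 50.15 kPa.
Normally consolidated clay, so the full stress increment lies on the virgin compression line:
S_c = C_c·H/(1+e₀)·log₁₀(σ'_f/σ'_0) = 0.38×4.6/(1+0.87)×log₁₀(50.15/39.265)
    = 0.93476 × 0.10627 = 0.09934 m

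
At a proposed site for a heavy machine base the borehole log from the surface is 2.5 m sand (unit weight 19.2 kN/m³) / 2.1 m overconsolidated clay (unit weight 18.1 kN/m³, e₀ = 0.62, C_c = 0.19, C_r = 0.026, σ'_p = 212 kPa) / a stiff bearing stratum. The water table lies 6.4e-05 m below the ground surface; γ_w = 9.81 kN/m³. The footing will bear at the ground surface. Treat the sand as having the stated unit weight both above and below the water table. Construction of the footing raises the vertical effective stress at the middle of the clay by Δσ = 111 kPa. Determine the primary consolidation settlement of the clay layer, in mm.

S_c ≈ 21.9 mm

Mid-depth of clay below the ground surface: z = 2.5 + 2.1/2 = 3.55 m.
Total vertical stress at mid-clay: σ_v = 19.2×2.5 + 18.1×1.05 = 67.005 kPa.
Pore pressure: u = 9.81×(3.55 − 6.4e-05) = 34.825 kPa.
Initial effective stress: σ'_0 = σ_v − u = 67.005 − 34.825 = 32.18 kPa.
Final effective stress: σ'_f = 32.18 + 111 = 143.18 kPa.
σ'_f = 143.18 ≤ σ'_p = 212 kPa, so the clay remains overconsolidated and only the recompression index applies:
S_c = C_r·H/(1+e₀)·log₁₀(σ'_f/σ'_0) = 0.026×2.1/1.62×log₁₀(143.18/32.18)
    = 0.033704 × 0.6483 = 0.02185 m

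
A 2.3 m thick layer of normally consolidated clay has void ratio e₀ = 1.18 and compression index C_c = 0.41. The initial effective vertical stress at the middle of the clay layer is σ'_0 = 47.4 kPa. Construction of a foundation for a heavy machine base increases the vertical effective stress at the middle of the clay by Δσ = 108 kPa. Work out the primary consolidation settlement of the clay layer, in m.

S_c ≈ 0.223 m

Final effective stress: σ'_f = σ'_0 + Δσ = 47.4 + 108 = 155.4 kPa.
Normally consolidated clay, so the full stress increment lies on the virgin compression line:
S_c = C_c·H/(1+e₀)·log₁₀(σ'_f/σ'_0) = 0.41×2.3/(1+1.18)×log₁₀(155.4/47.4)
    = 0.43257 × 0.51567 = 0.2231 m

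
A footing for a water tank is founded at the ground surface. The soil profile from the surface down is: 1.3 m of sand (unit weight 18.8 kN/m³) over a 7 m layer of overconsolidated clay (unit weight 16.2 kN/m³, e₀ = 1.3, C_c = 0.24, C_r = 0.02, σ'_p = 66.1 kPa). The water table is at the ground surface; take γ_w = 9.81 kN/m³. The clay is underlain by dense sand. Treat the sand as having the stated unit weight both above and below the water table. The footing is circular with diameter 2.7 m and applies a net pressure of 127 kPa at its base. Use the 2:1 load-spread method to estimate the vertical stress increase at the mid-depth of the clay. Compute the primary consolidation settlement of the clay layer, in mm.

Mid-depth of clay below the ground surface: z = 1.3 + 7/2 = 4.8 m.
Total vertical stress at mid-clay: σ_v = 18.8×1.3 + 16.2×3.5 = 81.14 kPa.
Pore pressure: u = 9.81×(4.8 − 0) = 47.088 kPa.
Initial effective stress: σ'_0 = σ_v − u = 81.14 − 47.088 = 34.052 kPa.
Stress increase at mid-clay by the 2:1 spreading method:
Δσ ≈ qD²/(D+z)² = 127×2.7²/(2.7+4.8)² = 16.459 kPa
Final effective stress: σ'_f = 34.052 + 16.459 = 50.511 kPa.
σ'_f = 50.511 ≤ σ'_p = 66.1 kPa, so the clay remains overconsolidated and only the recompression index applies:
S_c = C_r·H/(1+e₀)·log₁₀(σ'_f/σ'_0) = 0.02×7/2.3×log₁₀(50.511/34.052)
    = 0.06087 × 0.17124 = 0.01042 m

S_c ≈ 10.4 mm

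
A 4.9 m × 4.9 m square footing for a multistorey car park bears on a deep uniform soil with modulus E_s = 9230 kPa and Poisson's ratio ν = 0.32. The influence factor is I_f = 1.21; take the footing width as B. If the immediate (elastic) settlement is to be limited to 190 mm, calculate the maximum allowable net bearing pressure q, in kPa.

S_e = q·B·(1−ν²)/E_s · I_f  ⇒  q = S_e·E_s / (B·(1−ν²)·I_f).
q = 0.19 × 9230 / (4.9 × 0.8976 × 1.21) = 329.5 kPa

q ≈ 330 kPa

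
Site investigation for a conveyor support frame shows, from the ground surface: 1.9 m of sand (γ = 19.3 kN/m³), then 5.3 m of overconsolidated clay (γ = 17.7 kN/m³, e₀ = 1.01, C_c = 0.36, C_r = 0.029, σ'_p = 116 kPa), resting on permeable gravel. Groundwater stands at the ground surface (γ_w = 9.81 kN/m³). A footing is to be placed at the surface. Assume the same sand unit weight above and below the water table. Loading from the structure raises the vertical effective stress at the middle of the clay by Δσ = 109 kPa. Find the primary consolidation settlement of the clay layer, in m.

Mid-depth of clay below the ground surface: z = 1.9 + 5.3/2 = 4.55 m.
Total vertical stress at mid-clay: σ_v = 19.3×1.9 + 17.7×2.65 = 83.575 kPa.
Pore pressure: u = 9.81×(4.55 − 0) = 44.636 kPa.
Initial effective stress: σ'_0 = σ_v − u = 83.575 − 44.636 = 38.939 kPa.
Final effective stress: σ'_f = 38.939 + 109 = 147.94 kPa.
σ'_f = 147.94 > σ'_p = 116 kPa, so the stress path crosses the preconsolidation pressure — recompression up to σ'_p, then virgin compression beyond:
S_c = H/(1+e₀)·[C_r·log₁₀(σ'_p/σ'_0) + C_c·log₁₀(σ'_f/σ'_p)]
    = 5.3/2.01 × [0.029×log₁₀(116/38.939) + 0.36×log₁₀(147.94/116)]
    = 2.6368 × [0.013748 + 0.038026] = 0.1365 m

S_c ≈ 0.137 m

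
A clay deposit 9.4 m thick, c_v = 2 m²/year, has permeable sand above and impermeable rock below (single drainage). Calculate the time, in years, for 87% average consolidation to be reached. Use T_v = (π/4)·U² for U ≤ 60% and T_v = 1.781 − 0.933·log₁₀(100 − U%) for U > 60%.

Drainage path length: H_d = H = 9.4 m (single drainage).
U > 60%: T_v = 1.781 − 0.933·log₁₀(100 − 87) = 0.74169.
t = T_v·H_d²/c_v = 0.74169×9.4²/2 = 32.77 years.

t ≈ 32.8 years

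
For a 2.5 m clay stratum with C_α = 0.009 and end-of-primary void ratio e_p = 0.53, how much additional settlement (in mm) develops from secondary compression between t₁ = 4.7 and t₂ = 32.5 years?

Secondary compression: S_s = C_α·H/(1+e_p)·log₁₀(t₂/t₁)
S_s = 0.009×2.5/(1+0.53)×log₁₀(32.5/4.7)
    = 0.01471 × 0.8398 = 0.01235 m

S_s ≈ 12.3 mm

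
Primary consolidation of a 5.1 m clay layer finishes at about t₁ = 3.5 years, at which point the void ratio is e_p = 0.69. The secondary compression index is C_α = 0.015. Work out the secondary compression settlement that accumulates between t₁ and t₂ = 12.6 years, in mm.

Secondary compression: S_s = C_α·H/(1+e_p)·log₁₀(t₂/t₁)
S_s = 0.015×5.1/(1+0.69)×log₁₀(12.6/3.5)
    = 0.04527 × 0.5563 = 0.02518 m

S_s ≈ 25.2 mm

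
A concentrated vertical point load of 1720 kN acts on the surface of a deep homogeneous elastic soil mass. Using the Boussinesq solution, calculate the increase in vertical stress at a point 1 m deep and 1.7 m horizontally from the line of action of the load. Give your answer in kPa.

Boussinesq vertical stress below a point load on an elastic half-space:
Δσ_z = 3P/(2πz²) · [1 + (r/z)²]^(−5/2)
r/z = 1.7/1 = 1.7; [1+(r/z)²]^(−5/2) = 0.033506.
Δσ_z = 3×1720/(2π×1²) × 0.033506 = 821.24 × 0.033506 = 27.52 kPa

Δσ_z ≈ 27.5 kPa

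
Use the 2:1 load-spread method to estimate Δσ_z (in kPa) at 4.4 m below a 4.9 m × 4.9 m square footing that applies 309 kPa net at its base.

Δσ_z ≈ 85.8 kPa

By the 2:1 method the load spreads at 1 horizontal : 2 vertical, so at depth z the loaded area has grown by z in each plan dimension:
Δσ = qBL/((B+z)(L+z)) = 309×4.9×4.9/((4.9+4.4)(4.9+4.4)) = 85.78 kPa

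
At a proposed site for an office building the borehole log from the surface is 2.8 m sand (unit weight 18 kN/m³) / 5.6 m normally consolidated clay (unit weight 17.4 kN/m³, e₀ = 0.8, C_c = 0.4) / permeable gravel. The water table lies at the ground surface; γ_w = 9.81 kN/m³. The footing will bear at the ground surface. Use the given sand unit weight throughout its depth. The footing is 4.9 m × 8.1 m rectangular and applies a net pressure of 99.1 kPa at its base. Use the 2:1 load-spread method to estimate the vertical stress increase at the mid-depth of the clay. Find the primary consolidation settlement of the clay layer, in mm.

Mid-depth of clay below the ground surface: z = 2.8 + 5.6/2 = 5.6 m.
Total vertical stress at mid-clay: σ_v = 18×2.8 + 17.4×2.8 = 99.12 kPa.
Pore pressure: u = 9.81×(5.6 − 0) = 54.936 kPa.
Initial effective stress: σ'_0 = σ_v − u = 99.12 − 54.936 = 44.184 kPa.
Stress increase at mid-clay by the 2:1 spreading method:
Δσ = qBL/((B+z)(L+z)) = 99.1×4.9×8.1/((4.9+5.6)(8.1+5.6)) = 27.343 kPa
Final effective stress: σ'_f = σ'_0 + Δσ = 44.184 + 27.343 = 71.527 kPa.
Normally consolidated clay, so the full stress increment lies on the virgin compression line:
S_c = C_c·H/(1+e₀)·log₁₀(σ'_f/σ'_0) = 0.4×5.6/(1+0.8)×log₁₀(71.527/44.184)
    = 1.2444 × 0.2092 = 0.2603 m

S_c ≈ 260 mm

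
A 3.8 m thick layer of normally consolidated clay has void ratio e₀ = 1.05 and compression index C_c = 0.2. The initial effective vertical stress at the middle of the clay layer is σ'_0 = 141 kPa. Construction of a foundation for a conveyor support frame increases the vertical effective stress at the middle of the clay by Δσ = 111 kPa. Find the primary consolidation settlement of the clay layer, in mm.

Final effective stress: σ'_f = σ'_0 + Δσ = 141 + 111 = 252 kPa.
Normally consolidated clay, so the full stress increment lies on the virgin compression line:
S_c = C_c·H/(1+e₀)·log₁₀(σ'_f/σ'_0) = 0.2×3.8/(1+1.05)×log₁₀(252/141)
    = 0.37073 × 0.25218 = 0.09349 m

S_c ≈ 93.5 mm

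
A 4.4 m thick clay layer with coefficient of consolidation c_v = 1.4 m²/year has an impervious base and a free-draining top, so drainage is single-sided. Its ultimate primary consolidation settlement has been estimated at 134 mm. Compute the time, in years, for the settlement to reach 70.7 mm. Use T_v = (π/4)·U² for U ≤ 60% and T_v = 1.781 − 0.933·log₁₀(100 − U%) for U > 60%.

Drainage path length: H_d = H = 4.4 m (single drainage).
U = S(t)/S_ult = 70.7/134 = 0.5276.
U ≤ 60%: T_v = (π/4)·U² = (π/4)×0.52761² = 0.21863.
t = T_v·H_d²/c_v = 0.21863×4.4²/1.4 = 3.023 years.

t ≈ 3.02 years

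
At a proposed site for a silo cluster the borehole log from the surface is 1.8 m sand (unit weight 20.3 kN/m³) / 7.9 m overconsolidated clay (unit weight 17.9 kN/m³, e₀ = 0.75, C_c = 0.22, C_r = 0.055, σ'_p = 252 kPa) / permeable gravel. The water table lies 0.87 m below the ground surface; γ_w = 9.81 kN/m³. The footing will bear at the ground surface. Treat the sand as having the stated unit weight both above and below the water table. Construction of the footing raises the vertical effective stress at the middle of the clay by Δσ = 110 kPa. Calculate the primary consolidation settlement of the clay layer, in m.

Mid-depth of clay below the ground surface: z = 1.8 + 7.9/2 = 5.75 m.
Total vertical stress at mid-clay: σ_v = 20.3×1.8 + 17.9×3.95 = 107.25 kPa.
Pore pressure: u = 9.81×(5.75 − 0.87) = 47.873 kPa.
Initial effective stress: σ'_0 = σ_v − u = 107.25 − 47.873 = 59.377 kPa.
Final effective stress: σ'_f = 59.377 + 110 = 169.38 kPa.
σ'_f = 169.38 ≤ σ'_p = 252 kPa, so the clay remains overconsolidated and only the recompression index applies:
S_c = C_r·H/(1+e₀)·log₁₀(σ'_f/σ'_0) = 0.055×7.9/1.75×log₁₀(169.38/59.377)
    = 0.24829 × 0.45524 = 0.113 m

S_c ≈ 0.113 m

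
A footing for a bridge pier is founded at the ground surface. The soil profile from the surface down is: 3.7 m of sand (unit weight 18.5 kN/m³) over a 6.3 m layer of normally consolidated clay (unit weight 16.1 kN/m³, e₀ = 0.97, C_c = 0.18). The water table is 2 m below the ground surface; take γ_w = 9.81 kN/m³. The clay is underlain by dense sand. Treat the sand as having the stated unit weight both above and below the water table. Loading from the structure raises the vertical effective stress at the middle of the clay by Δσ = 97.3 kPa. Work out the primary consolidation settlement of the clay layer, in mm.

S_c ≈ 215 mm

Mid-depth of clay below the ground surface: z = 3.7 + 6.3/2 = 6.85 m.
Total vertical stress at mid-clay: σ_v = 18.5×3.7 + 16.1×3.15 = 119.17 kPa.
Pore pressure: u = 9.81×(6.85 − 2) = 47.578 kPa.
Initial effective stress: σ'_0 = σ_v − u = 119.17 − 47.578 = 71.592 kPa.
Final effective stress: σ'_f = σ'_0 + Δσ = 71.592 + 97.3 = 168.89 kPa.
Normally consolidated clay, so the full stress increment lies on the virgin compression line:
S_c = C_c·H/(1+e₀)·log₁₀(σ'_f/σ'_0) = 0.18×6.3/(1+0.97)×log₁₀(168.89/71.592)
    = 0.57563 × 0.37274 = 0.2146 m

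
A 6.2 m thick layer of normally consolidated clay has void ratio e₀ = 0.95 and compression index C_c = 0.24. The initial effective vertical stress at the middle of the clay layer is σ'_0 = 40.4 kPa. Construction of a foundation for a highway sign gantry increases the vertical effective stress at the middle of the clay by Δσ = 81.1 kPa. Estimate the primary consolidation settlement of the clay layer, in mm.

Final effective stress: σ'_f = σ'_0 + Δσ = 40.4 + 81.1 = 121.5 kPa.
Normally consolidated clay, so the full stress increment lies on the virgin compression line:
S_c = C_c·H/(1+e₀)·log₁₀(σ'_f/σ'_0) = 0.24×6.2/(1+0.95)×log₁₀(121.5/40.4)
    = 0.76308 × 0.47819 = 0.3649 m

S_c ≈ 365 mm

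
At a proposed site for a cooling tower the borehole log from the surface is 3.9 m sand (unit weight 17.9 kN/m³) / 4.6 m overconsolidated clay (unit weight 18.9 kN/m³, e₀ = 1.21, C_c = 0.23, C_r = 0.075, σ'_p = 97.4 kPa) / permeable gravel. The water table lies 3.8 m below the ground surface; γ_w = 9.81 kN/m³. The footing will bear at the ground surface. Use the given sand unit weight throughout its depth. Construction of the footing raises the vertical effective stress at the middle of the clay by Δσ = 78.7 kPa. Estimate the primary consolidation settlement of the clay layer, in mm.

S_c ≈ 119 mm

Mid-depth of clay below the ground surface: z = 3.9 + 4.6/2 = 6.2 m.
Total vertical stress at mid-clay: σ_v = 17.9×3.9 + 18.9×2.3 = 113.28 kPa.
Pore pressure: u = 9.81×(6.2 − 3.8) = 23.544 kPa.
Initial effective stress: σ'_0 = σ_v − u = 113.28 − 23.544 = 89.736 kPa.
Final effective stress: σ'_f = 89.736 + 78.7 = 168.44 kPa.
σ'_f = 168.44 > σ'_p = 97.4 kPa, so the stress path crosses the preconsolidation pressure — recompression up to σ'_p, then virgin compression beyond:
S_c = H/(1+e₀)·[C_r·log₁₀(σ'_p/σ'_0) + C_c·log₁₀(σ'_f/σ'_p)]
    = 4.6/2.21 × [0.075×log₁₀(97.4/89.736) + 0.23×log₁₀(168.44/97.4)]
    = 2.0814 × [0.0026694 + 0.054714] = 0.1194 m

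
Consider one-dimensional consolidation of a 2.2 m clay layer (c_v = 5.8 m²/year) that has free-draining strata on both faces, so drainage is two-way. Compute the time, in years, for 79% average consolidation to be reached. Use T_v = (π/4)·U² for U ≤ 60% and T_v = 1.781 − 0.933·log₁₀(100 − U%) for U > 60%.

Drainage path length: H_d = H/2 = 1.1 m (double drainage).
U > 60%: T_v = 1.781 − 0.933·log₁₀(100 − 79) = 0.54737.
t = T_v·H_d²/c_v = 0.54737×1.1²/5.8 = 0.1142 years.

t ≈ 0.114 years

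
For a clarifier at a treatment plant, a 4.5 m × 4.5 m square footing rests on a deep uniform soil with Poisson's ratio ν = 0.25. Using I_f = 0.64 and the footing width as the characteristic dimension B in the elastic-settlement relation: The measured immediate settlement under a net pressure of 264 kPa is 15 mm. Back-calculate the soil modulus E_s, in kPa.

E_s ≈ 47500 kPa

S_e = q·B·(1−ν²)/E_s · I_f  ⇒  E_s = q·B·(1−ν²)·I_f / S_e.
E_s = 264 × 4.5 × 0.9375 × 0.64 / 0.015 = 47520 kPa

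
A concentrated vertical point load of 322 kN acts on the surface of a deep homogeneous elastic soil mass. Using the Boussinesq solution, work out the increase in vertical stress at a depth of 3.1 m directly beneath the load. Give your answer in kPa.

Δσ_z ≈ 16 kPa

Boussinesq vertical stress below a point load on an elastic half-space:
Δσ_z = 3P/(2πz²) · [1 + (r/z)²]^(−5/2)
r/z = 0/3.1 = 0; [1+(r/z)²]^(−5/2) = 1.
Δσ_z = 3×322/(2π×3.1²) × 1 = 15.998 × 1 = 16 kPa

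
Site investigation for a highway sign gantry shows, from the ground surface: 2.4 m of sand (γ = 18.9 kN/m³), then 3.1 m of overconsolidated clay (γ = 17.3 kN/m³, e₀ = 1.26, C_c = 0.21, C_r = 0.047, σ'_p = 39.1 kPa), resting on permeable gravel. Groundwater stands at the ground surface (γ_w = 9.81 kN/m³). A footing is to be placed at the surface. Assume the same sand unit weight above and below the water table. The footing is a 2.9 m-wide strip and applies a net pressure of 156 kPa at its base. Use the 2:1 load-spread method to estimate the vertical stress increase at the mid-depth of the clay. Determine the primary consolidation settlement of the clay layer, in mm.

Mid-depth of clay below the ground surface: z = 2.4 + 3.1/2 = 3.95 m.
Total vertical stress at mid-clay: σ_v = 18.9×2.4 + 17.3×1.55 = 72.175 kPa.
Pore pressure: u = 9.81×(3.95 − 0) = 38.75 kPa.
Initial effective stress: σ'_0 = σ_v − u = 72.175 − 38.75 = 33.425 kPa.
Stress increase at mid-clay by the 2:1 spreading method:
Δσ = qB/(B+z) = 156×2.9/(2.9+3.95) = 66.044 kPa
Final effective stress: σ'_f = 33.425 + 66.044 = 99.469 kPa.
σ'_f = 99.469 > σ'_p = 39.1 kPa, so the stress path crosses the preconsolidation pressure — recompression up to σ'_p, then virgin compression beyond:
S_c = H/(1+e₀)·[C_r·log₁₀(σ'_p/σ'_0) + C_c·log₁₀(σ'_f/σ'_p)]
    = 3.1/2.26 × [0.047×log₁₀(39.1/33.425) + 0.21×log₁₀(99.469/39.1)]
    = 1.3717 × [0.003201 + 0.085157] = 0.1212 m

S_c ≈ 121 mm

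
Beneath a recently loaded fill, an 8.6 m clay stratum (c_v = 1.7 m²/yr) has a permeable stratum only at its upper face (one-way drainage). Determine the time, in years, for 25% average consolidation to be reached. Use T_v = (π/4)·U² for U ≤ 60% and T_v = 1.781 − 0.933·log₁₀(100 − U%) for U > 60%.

t ≈ 2.14 years

Drainage path length: H_d = H = 8.6 m (single drainage).
U ≤ 60%: T_v = (π/4)·U² = (π/4)×0.25² = 0.049087.
t = T_v·H_d²/c_v = 0.049087×8.6²/1.7 = 2.136 years.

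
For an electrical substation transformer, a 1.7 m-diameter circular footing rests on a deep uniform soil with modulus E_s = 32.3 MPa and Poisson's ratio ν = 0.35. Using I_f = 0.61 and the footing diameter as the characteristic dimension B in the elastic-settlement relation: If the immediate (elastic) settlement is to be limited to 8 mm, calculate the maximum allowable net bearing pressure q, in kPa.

q ≈ 284 kPa

E_s = 32.3 MPa = 32300 kPa.
S_e = q·B·(1−ν²)/E_s · I_f  ⇒  q = S_e·E_s / (B·(1−ν²)·I_f).
q = 0.008 × 32300 / (1.7 × 0.8775 × 0.61) = 284 kPa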